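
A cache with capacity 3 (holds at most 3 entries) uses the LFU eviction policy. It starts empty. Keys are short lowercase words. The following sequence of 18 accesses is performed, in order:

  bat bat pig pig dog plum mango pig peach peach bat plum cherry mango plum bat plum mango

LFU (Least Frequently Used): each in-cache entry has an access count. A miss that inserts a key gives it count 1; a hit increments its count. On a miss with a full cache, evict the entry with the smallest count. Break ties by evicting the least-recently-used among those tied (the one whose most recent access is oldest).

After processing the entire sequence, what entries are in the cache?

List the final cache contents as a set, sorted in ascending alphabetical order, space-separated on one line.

Answer: bat mango pig

Derivation:
LFU simulation (capacity=3):
  1. access bat: MISS. Cache: [bat(c=1)]
  2. access bat: HIT, count now 2. Cache: [bat(c=2)]
  3. access pig: MISS. Cache: [pig(c=1) bat(c=2)]
  4. access pig: HIT, count now 2. Cache: [bat(c=2) pig(c=2)]
  5. access dog: MISS. Cache: [dog(c=1) bat(c=2) pig(c=2)]
  6. access plum: MISS, evict dog(c=1). Cache: [plum(c=1) bat(c=2) pig(c=2)]
  7. access mango: MISS, evict plum(c=1). Cache: [mango(c=1) bat(c=2) pig(c=2)]
  8. access pig: HIT, count now 3. Cache: [mango(c=1) bat(c=2) pig(c=3)]
  9. access peach: MISS, evict mango(c=1). Cache: [peach(c=1) bat(c=2) pig(c=3)]
  10. access peach: HIT, count now 2. Cache: [bat(c=2) peach(c=2) pig(c=3)]
  11. access bat: HIT, count now 3. Cache: [peach(c=2) pig(c=3) bat(c=3)]
  12. access plum: MISS, evict peach(c=2). Cache: [plum(c=1) pig(c=3) bat(c=3)]
  13. access cherry: MISS, evict plum(c=1). Cache: [cherry(c=1) pig(c=3) bat(c=3)]
  14. access mango: MISS, evict cherry(c=1). Cache: [mango(c=1) pig(c=3) bat(c=3)]
  15. access plum: MISS, evict mango(c=1). Cache: [plum(c=1) pig(c=3) bat(c=3)]
  16. access bat: HIT, count now 4. Cache: [plum(c=1) pig(c=3) bat(c=4)]
  17. access plum: HIT, count now 2. Cache: [plum(c=2) pig(c=3) bat(c=4)]
  18. access mango: MISS, evict plum(c=2). Cache: [mango(c=1) pig(c=3) bat(c=4)]
Total: 7 hits, 11 misses, 8 evictions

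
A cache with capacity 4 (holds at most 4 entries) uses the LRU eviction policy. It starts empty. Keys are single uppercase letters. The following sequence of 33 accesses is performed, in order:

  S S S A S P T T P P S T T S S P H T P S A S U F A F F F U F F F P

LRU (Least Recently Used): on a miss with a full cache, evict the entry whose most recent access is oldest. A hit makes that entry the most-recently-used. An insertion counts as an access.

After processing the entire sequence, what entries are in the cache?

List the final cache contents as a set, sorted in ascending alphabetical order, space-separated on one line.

Answer: A F P U

Derivation:
LRU simulation (capacity=4):
  1. access S: MISS. Cache (LRU->MRU): [S]
  2. access S: HIT. Cache (LRU->MRU): [S]
  3. access S: HIT. Cache (LRU->MRU): [S]
  4. access A: MISS. Cache (LRU->MRU): [S A]
  5. access S: HIT. Cache (LRU->MRU): [A S]
  6. access P: MISS. Cache (LRU->MRU): [A S P]
  7. access T: MISS. Cache (LRU->MRU): [A S P T]
  8. access T: HIT. Cache (LRU->MRU): [A S P T]
  9. access P: HIT. Cache (LRU->MRU): [A S T P]
  10. access P: HIT. Cache (LRU->MRU): [A S T P]
  11. access S: HIT. Cache (LRU->MRU): [A T P S]
  12. access T: HIT. Cache (LRU->MRU): [A P S T]
  13. access T: HIT. Cache (LRU->MRU): [A P S T]
  14. access S: HIT. Cache (LRU->MRU): [A P T S]
  15. access S: HIT. Cache (LRU->MRU): [A P T S]
  16. access P: HIT. Cache (LRU->MRU): [A T S P]
  17. access H: MISS, evict A. Cache (LRU->MRU): [T S P H]
  18. access T: HIT. Cache (LRU->MRU): [S P H T]
  19. access P: HIT. Cache (LRU->MRU): [S H T P]
  20. access S: HIT. Cache (LRU->MRU): [H T P S]
  21. access A: MISS, evict H. Cache (LRU->MRU): [T P S A]
  22. access S: HIT. Cache (LRU->MRU): [T P A S]
  23. access U: MISS, evict T. Cache (LRU->MRU): [P A S U]
  24. access F: MISS, evict P. Cache (LRU->MRU): [A S U F]
  25. access A: HIT. Cache (LRU->MRU): [S U F A]
  26. access F: HIT. Cache (LRU->MRU): [S U A F]
  27. access F: HIT. Cache (LRU->MRU): [S U A F]
  28. access F: HIT. Cache (LRU->MRU): [S U A F]
  29. access U: HIT. Cache (LRU->MRU): [S A F U]
  30. access F: HIT. Cache (LRU->MRU): [S A U F]
  31. access F: HIT. Cache (LRU->MRU): [S A U F]
  32. access F: HIT. Cache (LRU->MRU): [S A U F]
  33. access P: MISS, evict S. Cache (LRU->MRU): [A U F P]
Total: 24 hits, 9 misses, 5 evictions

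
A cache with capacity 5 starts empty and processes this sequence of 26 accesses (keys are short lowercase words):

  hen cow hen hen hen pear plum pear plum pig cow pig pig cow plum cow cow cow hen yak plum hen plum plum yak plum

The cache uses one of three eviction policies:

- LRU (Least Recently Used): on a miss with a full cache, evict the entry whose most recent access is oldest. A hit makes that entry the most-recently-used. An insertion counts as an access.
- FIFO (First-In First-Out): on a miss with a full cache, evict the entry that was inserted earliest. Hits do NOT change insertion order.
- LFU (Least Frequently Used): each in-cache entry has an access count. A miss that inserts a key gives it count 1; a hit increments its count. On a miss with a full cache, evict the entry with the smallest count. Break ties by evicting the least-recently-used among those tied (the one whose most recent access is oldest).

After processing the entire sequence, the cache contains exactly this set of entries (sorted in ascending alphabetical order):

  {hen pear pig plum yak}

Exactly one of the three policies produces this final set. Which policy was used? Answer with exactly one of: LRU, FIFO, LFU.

Answer: FIFO

Derivation:
Simulating under each policy and comparing final sets:
  LRU: final set = {cow hen pig plum yak} -> differs
  FIFO: final set = {hen pear pig plum yak} -> MATCHES target
  LFU: final set = {cow hen pig plum yak} -> differs
Only FIFO produces the target set.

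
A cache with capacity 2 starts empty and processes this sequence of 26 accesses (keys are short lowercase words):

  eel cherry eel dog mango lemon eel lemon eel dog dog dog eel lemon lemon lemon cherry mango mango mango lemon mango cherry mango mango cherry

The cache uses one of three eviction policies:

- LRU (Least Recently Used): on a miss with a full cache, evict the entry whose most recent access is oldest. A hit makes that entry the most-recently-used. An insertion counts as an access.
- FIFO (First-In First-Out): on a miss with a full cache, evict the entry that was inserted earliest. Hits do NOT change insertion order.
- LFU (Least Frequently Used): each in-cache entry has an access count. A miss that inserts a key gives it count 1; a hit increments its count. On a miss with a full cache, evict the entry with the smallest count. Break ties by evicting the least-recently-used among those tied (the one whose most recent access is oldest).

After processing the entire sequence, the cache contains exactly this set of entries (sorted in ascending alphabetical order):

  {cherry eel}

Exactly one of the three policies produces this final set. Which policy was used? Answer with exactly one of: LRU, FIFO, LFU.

Simulating under each policy and comparing final sets:
  LRU: final set = {cherry mango} -> differs
  FIFO: final set = {cherry mango} -> differs
  LFU: final set = {cherry eel} -> MATCHES target
Only LFU produces the target set.

Answer: LFU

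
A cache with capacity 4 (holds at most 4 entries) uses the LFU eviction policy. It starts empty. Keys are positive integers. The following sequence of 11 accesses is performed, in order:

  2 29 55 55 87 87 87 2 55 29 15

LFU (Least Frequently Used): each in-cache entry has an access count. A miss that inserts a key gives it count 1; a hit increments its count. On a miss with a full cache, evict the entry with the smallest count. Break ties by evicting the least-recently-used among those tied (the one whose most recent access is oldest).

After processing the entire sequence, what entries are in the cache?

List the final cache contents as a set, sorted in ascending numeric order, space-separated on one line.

LFU simulation (capacity=4):
  1. access 2: MISS. Cache: [2(c=1)]
  2. access 29: MISS. Cache: [2(c=1) 29(c=1)]
  3. access 55: MISS. Cache: [2(c=1) 29(c=1) 55(c=1)]
  4. access 55: HIT, count now 2. Cache: [2(c=1) 29(c=1) 55(c=2)]
  5. access 87: MISS. Cache: [2(c=1) 29(c=1) 87(c=1) 55(c=2)]
  6. access 87: HIT, count now 2. Cache: [2(c=1) 29(c=1) 55(c=2) 87(c=2)]
  7. access 87: HIT, count now 3. Cache: [2(c=1) 29(c=1) 55(c=2) 87(c=3)]
  8. access 2: HIT, count now 2. Cache: [29(c=1) 55(c=2) 2(c=2) 87(c=3)]
  9. access 55: HIT, count now 3. Cache: [29(c=1) 2(c=2) 87(c=3) 55(c=3)]
  10. access 29: HIT, count now 2. Cache: [2(c=2) 29(c=2) 87(c=3) 55(c=3)]
  11. access 15: MISS, evict 2(c=2). Cache: [15(c=1) 29(c=2) 87(c=3) 55(c=3)]
Total: 6 hits, 5 misses, 1 evictions

Answer: 15 29 55 87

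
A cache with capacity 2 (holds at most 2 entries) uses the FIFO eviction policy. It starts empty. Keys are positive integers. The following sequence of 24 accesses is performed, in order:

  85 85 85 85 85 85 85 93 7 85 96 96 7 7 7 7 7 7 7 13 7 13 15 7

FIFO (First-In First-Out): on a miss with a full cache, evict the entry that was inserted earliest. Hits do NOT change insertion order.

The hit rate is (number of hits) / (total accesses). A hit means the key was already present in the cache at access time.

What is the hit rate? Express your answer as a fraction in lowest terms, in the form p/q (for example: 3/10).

Answer: 5/8

Derivation:
FIFO simulation (capacity=2):
  1. access 85: MISS. Cache (old->new): [85]
  2. access 85: HIT. Cache (old->new): [85]
  3. access 85: HIT. Cache (old->new): [85]
  4. access 85: HIT. Cache (old->new): [85]
  5. access 85: HIT. Cache (old->new): [85]
  6. access 85: HIT. Cache (old->new): [85]
  7. access 85: HIT. Cache (old->new): [85]
  8. access 93: MISS. Cache (old->new): [85 93]
  9. access 7: MISS, evict 85. Cache (old->new): [93 7]
  10. access 85: MISS, evict 93. Cache (old->new): [7 85]
  11. access 96: MISS, evict 7. Cache (old->new): [85 96]
  12. access 96: HIT. Cache (old->new): [85 96]
  13. access 7: MISS, evict 85. Cache (old->new): [96 7]
  14. access 7: HIT. Cache (old->new): [96 7]
  15. access 7: HIT. Cache (old->new): [96 7]
  16. access 7: HIT. Cache (old->new): [96 7]
  17. access 7: HIT. Cache (old->new): [96 7]
  18. access 7: HIT. Cache (old->new): [96 7]
  19. access 7: HIT. Cache (old->new): [96 7]
  20. access 13: MISS, evict 96. Cache (old->new): [7 13]
  21. access 7: HIT. Cache (old->new): [7 13]
  22. access 13: HIT. Cache (old->new): [7 13]
  23. access 15: MISS, evict 7. Cache (old->new): [13 15]
  24. access 7: MISS, evict 13. Cache (old->new): [15 7]
Total: 15 hits, 9 misses, 7 evictions

Hit rate = 15/24 = 5/8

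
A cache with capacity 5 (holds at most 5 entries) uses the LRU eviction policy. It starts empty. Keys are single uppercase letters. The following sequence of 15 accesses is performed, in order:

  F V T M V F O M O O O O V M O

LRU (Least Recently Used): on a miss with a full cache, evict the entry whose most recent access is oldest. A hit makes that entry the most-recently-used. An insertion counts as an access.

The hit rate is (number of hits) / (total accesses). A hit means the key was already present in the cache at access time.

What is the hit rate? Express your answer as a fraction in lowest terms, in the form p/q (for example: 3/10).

Answer: 2/3

Derivation:
LRU simulation (capacity=5):
  1. access F: MISS. Cache (LRU->MRU): [F]
  2. access V: MISS. Cache (LRU->MRU): [F V]
  3. access T: MISS. Cache (LRU->MRU): [F V T]
  4. access M: MISS. Cache (LRU->MRU): [F V T M]
  5. access V: HIT. Cache (LRU->MRU): [F T M V]
  6. access F: HIT. Cache (LRU->MRU): [T M V F]
  7. access O: MISS. Cache (LRU->MRU): [T M V F O]
  8. access M: HIT. Cache (LRU->MRU): [T V F O M]
  9. access O: HIT. Cache (LRU->MRU): [T V F M O]
  10. access O: HIT. Cache (LRU->MRU): [T V F M O]
  11. access O: HIT. Cache (LRU->MRU): [T V F M O]
  12. access O: HIT. Cache (LRU->MRU): [T V F M O]
  13. access V: HIT. Cache (LRU->MRU): [T F M O V]
  14. access M: HIT. Cache (LRU->MRU): [T F O V M]
  15. access O: HIT. Cache (LRU->MRU): [T F V M O]
Total: 10 hits, 5 misses, 0 evictions

Hit rate = 10/15 = 2/3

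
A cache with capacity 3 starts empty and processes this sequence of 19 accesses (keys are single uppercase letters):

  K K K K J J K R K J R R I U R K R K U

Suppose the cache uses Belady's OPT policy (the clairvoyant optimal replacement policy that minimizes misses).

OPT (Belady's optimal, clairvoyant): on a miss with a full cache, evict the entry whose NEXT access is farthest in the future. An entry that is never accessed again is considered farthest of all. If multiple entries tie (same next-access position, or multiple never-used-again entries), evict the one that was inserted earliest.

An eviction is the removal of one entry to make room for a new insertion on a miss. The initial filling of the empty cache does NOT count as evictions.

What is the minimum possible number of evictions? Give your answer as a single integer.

OPT (Belady) simulation (capacity=3):
  1. access K: MISS. Cache: [K]
  2. access K: HIT. Next use of K: step 3. Cache: [K]
  3. access K: HIT. Next use of K: step 4. Cache: [K]
  4. access K: HIT. Next use of K: step 7. Cache: [K]
  5. access J: MISS. Cache: [K J]
  6. access J: HIT. Next use of J: step 10. Cache: [K J]
  7. access K: HIT. Next use of K: step 9. Cache: [K J]
  8. access R: MISS. Cache: [K J R]
  9. access K: HIT. Next use of K: step 16. Cache: [K J R]
  10. access J: HIT. Next use of J: never. Cache: [K J R]
  11. access R: HIT. Next use of R: step 12. Cache: [K J R]
  12. access R: HIT. Next use of R: step 15. Cache: [K J R]
  13. access I: MISS, evict J (next use: never). Cache: [K R I]
  14. access U: MISS, evict I (next use: never). Cache: [K R U]
  15. access R: HIT. Next use of R: step 17. Cache: [K R U]
  16. access K: HIT. Next use of K: step 18. Cache: [K R U]
  17. access R: HIT. Next use of R: never. Cache: [K R U]
  18. access K: HIT. Next use of K: never. Cache: [K R U]
  19. access U: HIT. Next use of U: never. Cache: [K R U]
Total: 14 hits, 5 misses, 2 evictions

Answer: 2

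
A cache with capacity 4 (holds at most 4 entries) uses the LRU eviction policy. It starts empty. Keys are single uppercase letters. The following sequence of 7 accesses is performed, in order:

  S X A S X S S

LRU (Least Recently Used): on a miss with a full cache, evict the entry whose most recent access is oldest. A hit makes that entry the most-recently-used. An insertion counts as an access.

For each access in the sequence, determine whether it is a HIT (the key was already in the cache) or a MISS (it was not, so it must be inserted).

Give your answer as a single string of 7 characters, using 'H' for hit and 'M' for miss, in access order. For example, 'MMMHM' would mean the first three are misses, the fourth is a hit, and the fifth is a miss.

LRU simulation (capacity=4):
  1. access S: MISS. Cache (LRU->MRU): [S]
  2. access X: MISS. Cache (LRU->MRU): [S X]
  3. access A: MISS. Cache (LRU->MRU): [S X A]
  4. access S: HIT. Cache (LRU->MRU): [X A S]
  5. access X: HIT. Cache (LRU->MRU): [A S X]
  6. access S: HIT. Cache (LRU->MRU): [A X S]
  7. access S: HIT. Cache (LRU->MRU): [A X S]
Total: 4 hits, 3 misses, 0 evictions

Answer: MMMHHHH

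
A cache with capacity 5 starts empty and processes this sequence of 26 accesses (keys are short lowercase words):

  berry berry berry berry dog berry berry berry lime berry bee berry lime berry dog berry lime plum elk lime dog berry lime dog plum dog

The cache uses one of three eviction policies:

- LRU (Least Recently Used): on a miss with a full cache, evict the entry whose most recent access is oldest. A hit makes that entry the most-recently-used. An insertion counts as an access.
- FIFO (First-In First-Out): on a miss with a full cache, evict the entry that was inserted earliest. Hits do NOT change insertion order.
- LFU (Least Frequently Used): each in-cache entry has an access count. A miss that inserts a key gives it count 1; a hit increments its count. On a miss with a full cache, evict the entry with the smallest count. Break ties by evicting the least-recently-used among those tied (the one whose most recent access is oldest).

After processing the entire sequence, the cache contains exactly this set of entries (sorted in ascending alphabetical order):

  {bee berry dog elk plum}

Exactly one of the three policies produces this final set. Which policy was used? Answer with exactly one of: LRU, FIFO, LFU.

Answer: FIFO

Derivation:
Simulating under each policy and comparing final sets:
  LRU: final set = {berry dog elk lime plum} -> differs
  FIFO: final set = {bee berry dog elk plum} -> MATCHES target
  LFU: final set = {berry dog elk lime plum} -> differs
Only FIFO produces the target set.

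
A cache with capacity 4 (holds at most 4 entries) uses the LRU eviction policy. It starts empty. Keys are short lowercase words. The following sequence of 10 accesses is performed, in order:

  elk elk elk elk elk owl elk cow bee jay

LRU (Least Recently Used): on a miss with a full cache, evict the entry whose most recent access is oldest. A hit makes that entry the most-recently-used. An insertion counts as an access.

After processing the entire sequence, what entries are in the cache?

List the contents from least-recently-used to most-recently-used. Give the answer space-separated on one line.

Answer: elk cow bee jay

Derivation:
LRU simulation (capacity=4):
  1. access elk: MISS. Cache (LRU->MRU): [elk]
  2. access elk: HIT. Cache (LRU->MRU): [elk]
  3. access elk: HIT. Cache (LRU->MRU): [elk]
  4. access elk: HIT. Cache (LRU->MRU): [elk]
  5. access elk: HIT. Cache (LRU->MRU): [elk]
  6. access owl: MISS. Cache (LRU->MRU): [elk owl]
  7. access elk: HIT. Cache (LRU->MRU): [owl elk]
  8. access cow: MISS. Cache (LRU->MRU): [owl elk cow]
  9. access bee: MISS. Cache (LRU->MRU): [owl elk cow bee]
  10. access jay: MISS, evict owl. Cache (LRU->MRU): [elk cow bee jay]
Total: 5 hits, 5 misses, 1 evictions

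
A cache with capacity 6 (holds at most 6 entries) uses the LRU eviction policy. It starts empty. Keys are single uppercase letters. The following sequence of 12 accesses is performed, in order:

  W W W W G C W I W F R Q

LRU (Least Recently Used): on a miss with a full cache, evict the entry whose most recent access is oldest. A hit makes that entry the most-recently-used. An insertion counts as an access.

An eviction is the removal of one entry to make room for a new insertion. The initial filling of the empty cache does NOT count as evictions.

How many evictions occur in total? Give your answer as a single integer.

Answer: 1

Derivation:
LRU simulation (capacity=6):
  1. access W: MISS. Cache (LRU->MRU): [W]
  2. access W: HIT. Cache (LRU->MRU): [W]
  3. access W: HIT. Cache (LRU->MRU): [W]
  4. access W: HIT. Cache (LRU->MRU): [W]
  5. access G: MISS. Cache (LRU->MRU): [W G]
  6. access C: MISS. Cache (LRU->MRU): [W G C]
  7. access W: HIT. Cache (LRU->MRU): [G C W]
  8. access I: MISS. Cache (LRU->MRU): [G C W I]
  9. access W: HIT. Cache (LRU->MRU): [G C I W]
  10. access F: MISS. Cache (LRU->MRU): [G C I W F]
  11. access R: MISS. Cache (LRU->MRU): [G C I W F R]
  12. access Q: MISS, evict G. Cache (LRU->MRU): [C I W F R Q]
Total: 5 hits, 7 misses, 1 evictions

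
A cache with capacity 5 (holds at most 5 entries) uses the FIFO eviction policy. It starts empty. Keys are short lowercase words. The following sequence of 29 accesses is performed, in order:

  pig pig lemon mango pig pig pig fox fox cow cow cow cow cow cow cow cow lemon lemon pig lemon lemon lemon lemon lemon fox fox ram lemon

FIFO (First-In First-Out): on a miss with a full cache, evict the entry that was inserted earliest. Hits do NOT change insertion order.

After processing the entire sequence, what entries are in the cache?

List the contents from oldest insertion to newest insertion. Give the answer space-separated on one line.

Answer: lemon mango fox cow ram

Derivation:
FIFO simulation (capacity=5):
  1. access pig: MISS. Cache (old->new): [pig]
  2. access pig: HIT. Cache (old->new): [pig]
  3. access lemon: MISS. Cache (old->new): [pig lemon]
  4. access mango: MISS. Cache (old->new): [pig lemon mango]
  5. access pig: HIT. Cache (old->new): [pig lemon mango]
  6. access pig: HIT. Cache (old->new): [pig lemon mango]
  7. access pig: HIT. Cache (old->new): [pig lemon mango]
  8. access fox: MISS. Cache (old->new): [pig lemon mango fox]
  9. access fox: HIT. Cache (old->new): [pig lemon mango fox]
  10. access cow: MISS. Cache (old->new): [pig lemon mango fox cow]
  11. access cow: HIT. Cache (old->new): [pig lemon mango fox cow]
  12. access cow: HIT. Cache (old->new): [pig lemon mango fox cow]
  13. access cow: HIT. Cache (old->new): [pig lemon mango fox cow]
  14. access cow: HIT. Cache (old->new): [pig lemon mango fox cow]
  15. access cow: HIT. Cache (old->new): [pig lemon mango fox cow]
  16. access cow: HIT. Cache (old->new): [pig lemon mango fox cow]
  17. access cow: HIT. Cache (old->new): [pig lemon mango fox cow]
  18. access lemon: HIT. Cache (old->new): [pig lemon mango fox cow]
  19. access lemon: HIT. Cache (old->new): [pig lemon mango fox cow]
  20. access pig: HIT. Cache (old->new): [pig lemon mango fox cow]
  21. access lemon: HIT. Cache (old->new): [pig lemon mango fox cow]
  22. access lemon: HIT. Cache (old->new): [pig lemon mango fox cow]
  23. access lemon: HIT. Cache (old->new): [pig lemon mango fox cow]
  24. access lemon: HIT. Cache (old->new): [pig lemon mango fox cow]
  25. access lemon: HIT. Cache (old->new): [pig lemon mango fox cow]
  26. access fox: HIT. Cache (old->new): [pig lemon mango fox cow]
  27. access fox: HIT. Cache (old->new): [pig lemon mango fox cow]
  28. access ram: MISS, evict pig. Cache (old->new): [lemon mango fox cow ram]
  29. access lemon: HIT. Cache (old->new): [lemon mango fox cow ram]
Total: 23 hits, 6 misses, 1 evictions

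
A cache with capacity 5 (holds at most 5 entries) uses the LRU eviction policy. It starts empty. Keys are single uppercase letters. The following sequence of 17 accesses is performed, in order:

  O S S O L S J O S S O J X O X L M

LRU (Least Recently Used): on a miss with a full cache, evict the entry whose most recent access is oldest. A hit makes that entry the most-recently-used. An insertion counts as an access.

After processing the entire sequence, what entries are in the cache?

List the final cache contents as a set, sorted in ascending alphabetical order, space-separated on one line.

LRU simulation (capacity=5):
  1. access O: MISS. Cache (LRU->MRU): [O]
  2. access S: MISS. Cache (LRU->MRU): [O S]
  3. access S: HIT. Cache (LRU->MRU): [O S]
  4. access O: HIT. Cache (LRU->MRU): [S O]
  5. access L: MISS. Cache (LRU->MRU): [S O L]
  6. access S: HIT. Cache (LRU->MRU): [O L S]
  7. access J: MISS. Cache (LRU->MRU): [O L S J]
  8. access O: HIT. Cache (LRU->MRU): [L S J O]
  9. access S: HIT. Cache (LRU->MRU): [L J O S]
  10. access S: HIT. Cache (LRU->MRU): [L J O S]
  11. access O: HIT. Cache (LRU->MRU): [L J S O]
  12. access J: HIT. Cache (LRU->MRU): [L S O J]
  13. access X: MISS. Cache (LRU->MRU): [L S O J X]
  14. access O: HIT. Cache (LRU->MRU): [L S J X O]
  15. access X: HIT. Cache (LRU->MRU): [L S J O X]
  16. access L: HIT. Cache (LRU->MRU): [S J O X L]
  17. access M: MISS, evict S. Cache (LRU->MRU): [J O X L M]
Total: 11 hits, 6 misses, 1 evictions

Answer: J L M O X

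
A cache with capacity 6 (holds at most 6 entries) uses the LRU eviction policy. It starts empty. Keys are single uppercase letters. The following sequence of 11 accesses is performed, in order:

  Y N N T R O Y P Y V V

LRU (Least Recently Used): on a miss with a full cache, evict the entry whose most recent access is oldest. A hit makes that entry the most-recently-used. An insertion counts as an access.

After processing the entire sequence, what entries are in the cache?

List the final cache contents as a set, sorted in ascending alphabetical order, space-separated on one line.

Answer: O P R T V Y

Derivation:
LRU simulation (capacity=6):
  1. access Y: MISS. Cache (LRU->MRU): [Y]
  2. access N: MISS. Cache (LRU->MRU): [Y N]
  3. access N: HIT. Cache (LRU->MRU): [Y N]
  4. access T: MISS. Cache (LRU->MRU): [Y N T]
  5. access R: MISS. Cache (LRU->MRU): [Y N T R]
  6. access O: MISS. Cache (LRU->MRU): [Y N T R O]
  7. access Y: HIT. Cache (LRU->MRU): [N T R O Y]
  8. access P: MISS. Cache (LRU->MRU): [N T R O Y P]
  9. access Y: HIT. Cache (LRU->MRU): [N T R O P Y]
  10. access V: MISS, evict N. Cache (LRU->MRU): [T R O P Y V]
  11. access V: HIT. Cache (LRU->MRU): [T R O P Y V]
Total: 4 hits, 7 misses, 1 evictions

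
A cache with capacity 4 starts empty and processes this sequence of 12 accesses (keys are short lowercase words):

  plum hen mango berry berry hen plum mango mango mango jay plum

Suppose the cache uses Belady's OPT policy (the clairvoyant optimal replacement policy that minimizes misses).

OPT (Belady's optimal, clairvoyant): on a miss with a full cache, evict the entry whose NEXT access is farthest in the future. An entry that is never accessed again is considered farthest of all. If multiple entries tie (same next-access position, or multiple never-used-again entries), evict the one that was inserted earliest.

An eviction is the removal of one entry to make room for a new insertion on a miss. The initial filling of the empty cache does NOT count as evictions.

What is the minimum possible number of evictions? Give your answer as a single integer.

Answer: 1

Derivation:
OPT (Belady) simulation (capacity=4):
  1. access plum: MISS. Cache: [plum]
  2. access hen: MISS. Cache: [plum hen]
  3. access mango: MISS. Cache: [plum hen mango]
  4. access berry: MISS. Cache: [plum hen mango berry]
  5. access berry: HIT. Next use of berry: never. Cache: [plum hen mango berry]
  6. access hen: HIT. Next use of hen: never. Cache: [plum hen mango berry]
  7. access plum: HIT. Next use of plum: step 12. Cache: [plum hen mango berry]
  8. access mango: HIT. Next use of mango: step 9. Cache: [plum hen mango berry]
  9. access mango: HIT. Next use of mango: step 10. Cache: [plum hen mango berry]
  10. access mango: HIT. Next use of mango: never. Cache: [plum hen mango berry]
  11. access jay: MISS, evict hen (next use: never). Cache: [plum mango berry jay]
  12. access plum: HIT. Next use of plum: never. Cache: [plum mango berry jay]
Total: 7 hits, 5 misses, 1 evictions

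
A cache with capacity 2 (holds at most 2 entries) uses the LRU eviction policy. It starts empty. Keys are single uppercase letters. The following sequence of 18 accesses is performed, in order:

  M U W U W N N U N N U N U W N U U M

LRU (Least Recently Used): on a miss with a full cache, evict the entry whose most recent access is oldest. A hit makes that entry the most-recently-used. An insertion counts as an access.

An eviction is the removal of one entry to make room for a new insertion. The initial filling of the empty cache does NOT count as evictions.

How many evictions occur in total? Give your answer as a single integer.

LRU simulation (capacity=2):
  1. access M: MISS. Cache (LRU->MRU): [M]
  2. access U: MISS. Cache (LRU->MRU): [M U]
  3. access W: MISS, evict M. Cache (LRU->MRU): [U W]
  4. access U: HIT. Cache (LRU->MRU): [W U]
  5. access W: HIT. Cache (LRU->MRU): [U W]
  6. access N: MISS, evict U. Cache (LRU->MRU): [W N]
  7. access N: HIT. Cache (LRU->MRU): [W N]
  8. access U: MISS, evict W. Cache (LRU->MRU): [N U]
  9. access N: HIT. Cache (LRU->MRU): [U N]
  10. access N: HIT. Cache (LRU->MRU): [U N]
  11. access U: HIT. Cache (LRU->MRU): [N U]
  12. access N: HIT. Cache (LRU->MRU): [U N]
  13. access U: HIT. Cache (LRU->MRU): [N U]
  14. access W: MISS, evict N. Cache (LRU->MRU): [U W]
  15. access N: MISS, evict U. Cache (LRU->MRU): [W N]
  16. access U: MISS, evict W. Cache (LRU->MRU): [N U]
  17. access U: HIT. Cache (LRU->MRU): [N U]
  18. access M: MISS, evict N. Cache (LRU->MRU): [U M]
Total: 9 hits, 9 misses, 7 evictions

Answer: 7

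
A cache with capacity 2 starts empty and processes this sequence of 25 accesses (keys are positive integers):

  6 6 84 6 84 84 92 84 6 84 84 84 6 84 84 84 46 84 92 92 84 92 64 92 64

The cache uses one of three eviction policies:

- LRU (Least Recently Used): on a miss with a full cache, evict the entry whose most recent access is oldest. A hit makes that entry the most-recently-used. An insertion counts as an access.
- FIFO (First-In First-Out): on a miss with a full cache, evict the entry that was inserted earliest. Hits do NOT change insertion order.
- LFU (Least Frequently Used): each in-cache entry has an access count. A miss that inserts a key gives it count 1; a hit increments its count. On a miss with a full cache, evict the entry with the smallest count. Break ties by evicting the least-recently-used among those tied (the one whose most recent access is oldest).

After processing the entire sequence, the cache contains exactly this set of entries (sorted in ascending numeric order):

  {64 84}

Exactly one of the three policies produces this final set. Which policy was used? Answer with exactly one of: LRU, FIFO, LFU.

Simulating under each policy and comparing final sets:
  LRU: final set = {64 92} -> differs
  FIFO: final set = {64 92} -> differs
  LFU: final set = {64 84} -> MATCHES target
Only LFU produces the target set.

Answer: LFU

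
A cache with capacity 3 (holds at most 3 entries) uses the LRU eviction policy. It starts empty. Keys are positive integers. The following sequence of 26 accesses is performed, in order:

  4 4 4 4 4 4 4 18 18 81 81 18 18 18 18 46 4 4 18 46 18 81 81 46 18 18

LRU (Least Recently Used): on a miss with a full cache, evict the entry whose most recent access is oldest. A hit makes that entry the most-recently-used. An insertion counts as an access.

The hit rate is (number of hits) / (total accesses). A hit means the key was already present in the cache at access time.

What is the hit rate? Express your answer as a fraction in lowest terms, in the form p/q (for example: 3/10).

LRU simulation (capacity=3):
  1. access 4: MISS. Cache (LRU->MRU): [4]
  2. access 4: HIT. Cache (LRU->MRU): [4]
  3. access 4: HIT. Cache (LRU->MRU): [4]
  4. access 4: HIT. Cache (LRU->MRU): [4]
  5. access 4: HIT. Cache (LRU->MRU): [4]
  6. access 4: HIT. Cache (LRU->MRU): [4]
  7. access 4: HIT. Cache (LRU->MRU): [4]
  8. access 18: MISS. Cache (LRU->MRU): [4 18]
  9. access 18: HIT. Cache (LRU->MRU): [4 18]
  10. access 81: MISS. Cache (LRU->MRU): [4 18 81]
  11. access 81: HIT. Cache (LRU->MRU): [4 18 81]
  12. access 18: HIT. Cache (LRU->MRU): [4 81 18]
  13. access 18: HIT. Cache (LRU->MRU): [4 81 18]
  14. access 18: HIT. Cache (LRU->MRU): [4 81 18]
  15. access 18: HIT. Cache (LRU->MRU): [4 81 18]
  16. access 46: MISS, evict 4. Cache (LRU->MRU): [81 18 46]
  17. access 4: MISS, evict 81. Cache (LRU->MRU): [18 46 4]
  18. access 4: HIT. Cache (LRU->MRU): [18 46 4]
  19. access 18: HIT. Cache (LRU->MRU): [46 4 18]
  20. access 46: HIT. Cache (LRU->MRU): [4 18 46]
  21. access 18: HIT. Cache (LRU->MRU): [4 46 18]
  22. access 81: MISS, evict 4. Cache (LRU->MRU): [46 18 81]
  23. access 81: HIT. Cache (LRU->MRU): [46 18 81]
  24. access 46: HIT. Cache (LRU->MRU): [18 81 46]
  25. access 18: HIT. Cache (LRU->MRU): [81 46 18]
  26. access 18: HIT. Cache (LRU->MRU): [81 46 18]
Total: 20 hits, 6 misses, 3 evictions

Hit rate = 20/26 = 10/13

Answer: 10/13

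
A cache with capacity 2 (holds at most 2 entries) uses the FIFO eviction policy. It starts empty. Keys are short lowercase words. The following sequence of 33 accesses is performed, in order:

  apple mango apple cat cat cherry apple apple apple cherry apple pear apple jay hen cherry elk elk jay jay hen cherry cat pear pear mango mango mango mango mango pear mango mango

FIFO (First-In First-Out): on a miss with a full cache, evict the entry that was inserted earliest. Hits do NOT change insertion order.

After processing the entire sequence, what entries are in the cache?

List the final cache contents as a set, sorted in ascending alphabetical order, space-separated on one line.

FIFO simulation (capacity=2):
  1. access apple: MISS. Cache (old->new): [apple]
  2. access mango: MISS. Cache (old->new): [apple mango]
  3. access apple: HIT. Cache (old->new): [apple mango]
  4. access cat: MISS, evict apple. Cache (old->new): [mango cat]
  5. access cat: HIT. Cache (old->new): [mango cat]
  6. access cherry: MISS, evict mango. Cache (old->new): [cat cherry]
  7. access apple: MISS, evict cat. Cache (old->new): [cherry apple]
  8. access apple: HIT. Cache (old->new): [cherry apple]
  9. access apple: HIT. Cache (old->new): [cherry apple]
  10. access cherry: HIT. Cache (old->new): [cherry apple]
  11. access apple: HIT. Cache (old->new): [cherry apple]
  12. access pear: MISS, evict cherry. Cache (old->new): [apple pear]
  13. access apple: HIT. Cache (old->new): [apple pear]
  14. access jay: MISS, evict apple. Cache (old->new): [pear jay]
  15. access hen: MISS, evict pear. Cache (old->new): [jay hen]
  16. access cherry: MISS, evict jay. Cache (old->new): [hen cherry]
  17. access elk: MISS, evict hen. Cache (old->new): [cherry elk]
  18. access elk: HIT. Cache (old->new): [cherry elk]
  19. access jay: MISS, evict cherry. Cache (old->new): [elk jay]
  20. access jay: HIT. Cache (old->new): [elk jay]
  21. access hen: MISS, evict elk. Cache (old->new): [jay hen]
  22. access cherry: MISS, evict jay. Cache (old->new): [hen cherry]
  23. access cat: MISS, evict hen. Cache (old->new): [cherry cat]
  24. access pear: MISS, evict cherry. Cache (old->new): [cat pear]
  25. access pear: HIT. Cache (old->new): [cat pear]
  26. access mango: MISS, evict cat. Cache (old->new): [pear mango]
  27. access mango: HIT. Cache (old->new): [pear mango]
  28. access mango: HIT. Cache (old->new): [pear mango]
  29. access mango: HIT. Cache (old->new): [pear mango]
  30. access mango: HIT. Cache (old->new): [pear mango]
  31. access pear: HIT. Cache (old->new): [pear mango]
  32. access mango: HIT. Cache (old->new): [pear mango]
  33. access mango: HIT. Cache (old->new): [pear mango]
Total: 17 hits, 16 misses, 14 evictions

Answer: mango pear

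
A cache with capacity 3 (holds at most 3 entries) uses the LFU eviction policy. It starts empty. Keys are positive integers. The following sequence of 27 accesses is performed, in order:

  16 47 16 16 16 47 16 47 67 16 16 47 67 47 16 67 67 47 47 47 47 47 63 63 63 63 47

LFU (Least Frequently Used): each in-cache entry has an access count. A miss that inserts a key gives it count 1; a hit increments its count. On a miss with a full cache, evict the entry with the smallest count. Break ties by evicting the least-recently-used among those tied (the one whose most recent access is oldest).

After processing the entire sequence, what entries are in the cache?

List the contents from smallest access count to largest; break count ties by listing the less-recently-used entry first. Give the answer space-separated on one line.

Answer: 63 16 47

Derivation:
LFU simulation (capacity=3):
  1. access 16: MISS. Cache: [16(c=1)]
  2. access 47: MISS. Cache: [16(c=1) 47(c=1)]
  3. access 16: HIT, count now 2. Cache: [47(c=1) 16(c=2)]
  4. access 16: HIT, count now 3. Cache: [47(c=1) 16(c=3)]
  5. access 16: HIT, count now 4. Cache: [47(c=1) 16(c=4)]
  6. access 47: HIT, count now 2. Cache: [47(c=2) 16(c=4)]
  7. access 16: HIT, count now 5. Cache: [47(c=2) 16(c=5)]
  8. access 47: HIT, count now 3. Cache: [47(c=3) 16(c=5)]
  9. access 67: MISS. Cache: [67(c=1) 47(c=3) 16(c=5)]
  10. access 16: HIT, count now 6. Cache: [67(c=1) 47(c=3) 16(c=6)]
  11. access 16: HIT, count now 7. Cache: [67(c=1) 47(c=3) 16(c=7)]
  12. access 47: HIT, count now 4. Cache: [67(c=1) 47(c=4) 16(c=7)]
  13. access 67: HIT, count now 2. Cache: [67(c=2) 47(c=4) 16(c=7)]
  14. access 47: HIT, count now 5. Cache: [67(c=2) 47(c=5) 16(c=7)]
  15. access 16: HIT, count now 8. Cache: [67(c=2) 47(c=5) 16(c=8)]
  16. access 67: HIT, count now 3. Cache: [67(c=3) 47(c=5) 16(c=8)]
  17. access 67: HIT, count now 4. Cache: [67(c=4) 47(c=5) 16(c=8)]
  18. access 47: HIT, count now 6. Cache: [67(c=4) 47(c=6) 16(c=8)]
  19. access 47: HIT, count now 7. Cache: [67(c=4) 47(c=7) 16(c=8)]
  20. access 47: HIT, count now 8. Cache: [67(c=4) 16(c=8) 47(c=8)]
  21. access 47: HIT, count now 9. Cache: [67(c=4) 16(c=8) 47(c=9)]
  22. access 47: HIT, count now 10. Cache: [67(c=4) 16(c=8) 47(c=10)]
  23. access 63: MISS, evict 67(c=4). Cache: [63(c=1) 16(c=8) 47(c=10)]
  24. access 63: HIT, count now 2. Cache: [63(c=2) 16(c=8) 47(c=10)]
  25. access 63: HIT, count now 3. Cache: [63(c=3) 16(c=8) 47(c=10)]
  26. access 63: HIT, count now 4. Cache: [63(c=4) 16(c=8) 47(c=10)]
  27. access 47: HIT, count now 11. Cache: [63(c=4) 16(c=8) 47(c=11)]
Total: 23 hits, 4 misses, 1 evictions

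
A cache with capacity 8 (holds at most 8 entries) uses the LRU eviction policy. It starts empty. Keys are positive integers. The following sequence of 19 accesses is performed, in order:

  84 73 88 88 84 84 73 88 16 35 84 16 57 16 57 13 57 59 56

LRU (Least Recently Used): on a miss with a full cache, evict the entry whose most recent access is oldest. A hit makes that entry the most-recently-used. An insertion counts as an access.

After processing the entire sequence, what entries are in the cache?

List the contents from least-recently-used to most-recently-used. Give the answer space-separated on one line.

LRU simulation (capacity=8):
  1. access 84: MISS. Cache (LRU->MRU): [84]
  2. access 73: MISS. Cache (LRU->MRU): [84 73]
  3. access 88: MISS. Cache (LRU->MRU): [84 73 88]
  4. access 88: HIT. Cache (LRU->MRU): [84 73 88]
  5. access 84: HIT. Cache (LRU->MRU): [73 88 84]
  6. access 84: HIT. Cache (LRU->MRU): [73 88 84]
  7. access 73: HIT. Cache (LRU->MRU): [88 84 73]
  8. access 88: HIT. Cache (LRU->MRU): [84 73 88]
  9. access 16: MISS. Cache (LRU->MRU): [84 73 88 16]
  10. access 35: MISS. Cache (LRU->MRU): [84 73 88 16 35]
  11. access 84: HIT. Cache (LRU->MRU): [73 88 16 35 84]
  12. access 16: HIT. Cache (LRU->MRU): [73 88 35 84 16]
  13. access 57: MISS. Cache (LRU->MRU): [73 88 35 84 16 57]
  14. access 16: HIT. Cache (LRU->MRU): [73 88 35 84 57 16]
  15. access 57: HIT. Cache (LRU->MRU): [73 88 35 84 16 57]
  16. access 13: MISS. Cache (LRU->MRU): [73 88 35 84 16 57 13]
  17. access 57: HIT. Cache (LRU->MRU): [73 88 35 84 16 13 57]
  18. access 59: MISS. Cache (LRU->MRU): [73 88 35 84 16 13 57 59]
  19. access 56: MISS, evict 73. Cache (LRU->MRU): [88 35 84 16 13 57 59 56]
Total: 10 hits, 9 misses, 1 evictions

Answer: 88 35 84 16 13 57 59 56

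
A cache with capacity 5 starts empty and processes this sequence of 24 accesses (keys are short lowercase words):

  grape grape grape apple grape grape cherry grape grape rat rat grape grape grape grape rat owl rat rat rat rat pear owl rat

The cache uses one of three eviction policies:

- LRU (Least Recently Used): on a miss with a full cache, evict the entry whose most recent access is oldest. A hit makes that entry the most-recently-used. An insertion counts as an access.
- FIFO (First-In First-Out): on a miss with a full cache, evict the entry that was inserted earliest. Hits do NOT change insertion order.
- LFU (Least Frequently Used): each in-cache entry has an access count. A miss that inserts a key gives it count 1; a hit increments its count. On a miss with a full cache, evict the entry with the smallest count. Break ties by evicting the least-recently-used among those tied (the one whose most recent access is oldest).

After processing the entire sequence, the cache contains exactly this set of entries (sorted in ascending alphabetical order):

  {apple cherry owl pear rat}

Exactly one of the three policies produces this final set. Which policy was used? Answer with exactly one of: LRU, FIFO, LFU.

Answer: FIFO

Derivation:
Simulating under each policy and comparing final sets:
  LRU: final set = {cherry grape owl pear rat} -> differs
  FIFO: final set = {apple cherry owl pear rat} -> MATCHES target
  LFU: final set = {cherry grape owl pear rat} -> differs
Only FIFO produces the target set.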